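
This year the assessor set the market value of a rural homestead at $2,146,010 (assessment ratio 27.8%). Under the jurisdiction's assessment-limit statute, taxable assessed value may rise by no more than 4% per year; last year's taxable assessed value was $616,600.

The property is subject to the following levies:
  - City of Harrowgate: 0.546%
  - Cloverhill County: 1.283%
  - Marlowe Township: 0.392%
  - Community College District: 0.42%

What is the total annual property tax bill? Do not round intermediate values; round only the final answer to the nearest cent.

$15,755.96

Uncapped assessed value = $2,146,010 × 0.278 = $596,590.78
Cap limit = $616,600 × 1.04 = $641,264
Taxable assessed value = min($596,590.78, $641,264) = $596,590.78 (cap does not bind)
City of Harrowgate: $596,590.78 × 0.00546 = $3,257.3856588
Cloverhill County: $596,590.78 × 0.01283 = $7,654.2597074
Marlowe Township: $596,590.78 × 0.00392 = $2,338.6358576
Community College District: $596,590.78 × 0.0042 = $2,505.681276
Total = $15,755.9624998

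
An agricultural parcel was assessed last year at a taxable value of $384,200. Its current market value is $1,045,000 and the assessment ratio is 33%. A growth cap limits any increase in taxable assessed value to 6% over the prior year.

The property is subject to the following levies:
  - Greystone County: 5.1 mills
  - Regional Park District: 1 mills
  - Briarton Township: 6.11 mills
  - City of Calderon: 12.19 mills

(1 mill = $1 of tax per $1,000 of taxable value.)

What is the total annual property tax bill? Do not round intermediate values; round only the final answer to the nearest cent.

$8,414.34

Uncapped assessed value = $1,045,000 × 0.33 = $344,850
Cap limit = $384,200 × 1.06 = $407,252
Taxable assessed value = min($344,850, $407,252) = $344,850 (cap does not bind)
Greystone County: $344,850 × 0.0051 = $1,758.735
Regional Park District: $344,850 × 0.001 = $344.85
Briarton Township: $344,850 × 0.00611 = $2,107.0335
City of Calderon: $344,850 × 0.01219 = $4,203.7215
Total = $8,414.34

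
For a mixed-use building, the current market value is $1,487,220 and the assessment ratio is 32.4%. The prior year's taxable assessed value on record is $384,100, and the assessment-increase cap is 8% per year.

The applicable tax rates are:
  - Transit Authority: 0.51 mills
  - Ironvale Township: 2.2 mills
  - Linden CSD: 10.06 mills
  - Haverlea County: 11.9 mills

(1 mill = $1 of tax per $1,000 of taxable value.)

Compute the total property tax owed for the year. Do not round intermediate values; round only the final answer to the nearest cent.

$10,233.81

Uncapped assessed value = $1,487,220 × 0.324 = $481,859.28
Cap limit = $384,100 × 1.08 = $414,828
Taxable assessed value = min($481,859.28, $414,828) = $414,828 (cap binds)
Transit Authority: $414,828 × 0.00051 = $211.56228
Ironvale Township: $414,828 × 0.0022 = $912.6216
Linden CSD: $414,828 × 0.01006 = $4,173.16968
Haverlea County: $414,828 × 0.0119 = $4,936.4532
Total = $10,233.80676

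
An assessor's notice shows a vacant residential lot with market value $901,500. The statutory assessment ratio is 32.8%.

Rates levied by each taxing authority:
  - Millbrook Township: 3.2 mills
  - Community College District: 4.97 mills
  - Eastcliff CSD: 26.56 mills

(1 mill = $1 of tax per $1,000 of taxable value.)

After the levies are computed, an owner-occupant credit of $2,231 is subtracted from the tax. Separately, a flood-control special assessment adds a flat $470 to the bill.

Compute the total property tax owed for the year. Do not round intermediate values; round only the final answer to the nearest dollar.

$8,508

Assessed value = $901,500 × 0.328 = $295,692
Millbrook Township: $295,692 × 0.0032 = $946.2144
Community College District: $295,692 × 0.00497 = $1,469.58924
Eastcliff CSD: $295,692 × 0.02656 = $7,853.57952
Levies subtotal = $10,269.38316
After credit = $10,269.38316 − $2,231 = $8,038.38316
Total = $8,038.38316 + $470 = $8,508.38316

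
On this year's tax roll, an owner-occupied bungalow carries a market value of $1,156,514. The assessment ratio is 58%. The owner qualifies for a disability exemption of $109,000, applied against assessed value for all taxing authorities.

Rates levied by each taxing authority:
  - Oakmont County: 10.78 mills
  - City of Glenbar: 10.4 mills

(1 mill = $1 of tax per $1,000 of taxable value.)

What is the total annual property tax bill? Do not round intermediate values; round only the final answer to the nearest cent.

$11,898.46

Assessed value = $1,156,514 × 0.58 = $670,778.12
Taxable value = $670,778.12 − $109,000 = $561,778.12
Oakmont County: $561,778.12 × 0.01078 = $6,055.9681336
City of Glenbar: $561,778.12 × 0.0104 = $5,842.492448
Total = $6,055.9681336 + $5,842.492448 = $11,898.4605816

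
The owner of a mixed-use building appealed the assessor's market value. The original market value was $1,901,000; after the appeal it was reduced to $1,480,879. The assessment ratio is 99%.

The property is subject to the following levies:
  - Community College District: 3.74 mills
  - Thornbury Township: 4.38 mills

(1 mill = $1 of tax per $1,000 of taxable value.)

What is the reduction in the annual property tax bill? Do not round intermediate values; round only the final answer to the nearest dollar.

$3,377

Old assessed value = $1,901,000 × 0.99 = $1,881,990
New assessed value = $1,480,879 × 0.99 = $1,466,070.21
Combined rate = 0.00374 + 0.00438 = 0.00812
Old tax = $1,881,990 × 0.00812 = $15,281.7588
New tax = $1,466,070.21 × 0.00812 = $11,904.4901052
Reduction = $15,281.7588 − $11,904.4901052 = $3,377.2686948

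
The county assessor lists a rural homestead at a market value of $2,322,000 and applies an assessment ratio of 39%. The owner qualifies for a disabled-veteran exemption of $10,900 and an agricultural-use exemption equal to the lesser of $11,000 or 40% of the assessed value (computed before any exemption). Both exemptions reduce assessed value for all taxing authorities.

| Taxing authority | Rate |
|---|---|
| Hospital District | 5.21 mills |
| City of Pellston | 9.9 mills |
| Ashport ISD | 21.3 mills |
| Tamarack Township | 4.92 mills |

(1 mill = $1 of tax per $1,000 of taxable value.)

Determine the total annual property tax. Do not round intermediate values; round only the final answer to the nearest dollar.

$36,522

Assessed value = $2,322,000 × 0.39 = $905,580
Agricultural-use exemption = min($11,000, 40% × $905,580) = min($11,000, $362,232) = $11,000 (dollar cap binds)
Taxable value = $905,580 − $10,900 − $11,000 = $883,680
Hospital District: $883,680 × 0.00521 = $4,603.9728
City of Pellston: $883,680 × 0.0099 = $8,748.432
Ashport ISD: $883,680 × 0.0213 = $18,822.384
Tamarack Township: $883,680 × 0.00492 = $4,347.7056
Total = $36,522.4944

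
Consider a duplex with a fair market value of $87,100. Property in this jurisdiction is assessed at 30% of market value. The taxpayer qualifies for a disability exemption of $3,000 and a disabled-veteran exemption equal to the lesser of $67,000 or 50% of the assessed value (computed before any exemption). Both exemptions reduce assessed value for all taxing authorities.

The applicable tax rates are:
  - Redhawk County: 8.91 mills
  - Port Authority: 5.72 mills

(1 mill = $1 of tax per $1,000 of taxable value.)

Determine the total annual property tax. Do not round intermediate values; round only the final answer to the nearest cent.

$147.25

Assessed value = $87,100 × 0.3 = $26,130
Disabled-veteran exemption = min($67,000, 50% × $26,130) = min($67,000, $13,065) = $13,065 (percentage binds)
Taxable value = $26,130 − $3,000 − $13,065 = $10,065
Redhawk County: $10,065 × 0.00891 = $89.67915
Port Authority: $10,065 × 0.00572 = $57.5718
Total = $147.25095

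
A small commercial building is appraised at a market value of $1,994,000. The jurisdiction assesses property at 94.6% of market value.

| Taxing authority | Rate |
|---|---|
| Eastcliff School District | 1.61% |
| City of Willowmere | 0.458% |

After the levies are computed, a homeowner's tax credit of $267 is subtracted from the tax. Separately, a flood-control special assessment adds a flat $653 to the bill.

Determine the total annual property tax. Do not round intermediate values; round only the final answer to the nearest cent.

Assessed value = $1,994,000 × 0.946 = $1,886,324
Eastcliff School District: $1,886,324 × 0.0161 = $30,369.8164
City of Willowmere: $1,886,324 × 0.00458 = $8,639.36392
Levies subtotal = $39,009.18032
After credit = $39,009.18032 − $267 = $38,742.18032
Total = $38,742.18032 + $653 = $39,395.18032

$39,395.18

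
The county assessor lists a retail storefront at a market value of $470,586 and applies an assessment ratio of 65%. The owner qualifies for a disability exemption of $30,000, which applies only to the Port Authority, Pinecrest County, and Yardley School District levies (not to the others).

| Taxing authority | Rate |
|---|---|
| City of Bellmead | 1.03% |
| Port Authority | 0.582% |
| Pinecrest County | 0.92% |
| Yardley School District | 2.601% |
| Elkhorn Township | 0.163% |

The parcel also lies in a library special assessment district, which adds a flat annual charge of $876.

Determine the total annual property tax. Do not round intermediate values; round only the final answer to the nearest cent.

$15,844.55

Assessed value = $470,586 × 0.65 = $305,880.9
City of Bellmead: $305,880.9 × 0.0103 = $3,150.57327
Port Authority: ($305,880.9 − $30,000) × 0.00582 = $275,880.9 × 0.00582 = $1,605.626838
Pinecrest County: ($305,880.9 − $30,000) × 0.0092 = $275,880.9 × 0.0092 = $2,538.10428
Yardley School District: ($305,880.9 − $30,000) × 0.02601 = $275,880.9 × 0.02601 = $7,175.662209
Elkhorn Township: $305,880.9 × 0.00163 = $498.585867
Levies subtotal = $14,968.552464
Total = $14,968.552464 + $876 = $15,844.552464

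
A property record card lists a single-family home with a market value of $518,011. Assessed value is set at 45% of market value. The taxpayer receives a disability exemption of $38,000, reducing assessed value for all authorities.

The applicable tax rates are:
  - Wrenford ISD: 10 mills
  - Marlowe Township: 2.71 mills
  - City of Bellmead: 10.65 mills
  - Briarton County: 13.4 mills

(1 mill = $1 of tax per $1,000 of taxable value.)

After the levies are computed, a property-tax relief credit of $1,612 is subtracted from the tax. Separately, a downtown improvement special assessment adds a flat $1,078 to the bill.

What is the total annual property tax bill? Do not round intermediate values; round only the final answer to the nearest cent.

$6,638.06

Assessed value = $518,011 × 0.45 = $233,104.95
Taxable value = $233,104.95 − $38,000 = $195,104.95
Wrenford ISD: $195,104.95 × 0.01 = $1,951.0495
Marlowe Township: $195,104.95 × 0.00271 = $528.7344145
City of Bellmead: $195,104.95 × 0.01065 = $2,077.8677175
Briarton County: $195,104.95 × 0.0134 = $2,614.40633
Levies subtotal = $7,172.057962
After credit = $7,172.057962 − $1,612 = $5,560.057962
Total = $5,560.057962 + $1,078 = $6,638.057962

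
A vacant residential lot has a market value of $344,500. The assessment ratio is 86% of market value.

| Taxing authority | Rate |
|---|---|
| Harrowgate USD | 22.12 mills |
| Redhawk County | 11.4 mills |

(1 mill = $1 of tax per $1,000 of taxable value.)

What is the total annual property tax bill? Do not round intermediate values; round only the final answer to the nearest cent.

Assessed value = $344,500 × 0.86 = $296,270
Harrowgate USD: $296,270 × 0.02212 = $6,553.4924
Redhawk County: $296,270 × 0.0114 = $3,377.478
Total = $6,553.4924 + $3,377.478 = $9,930.9704

$9,930.97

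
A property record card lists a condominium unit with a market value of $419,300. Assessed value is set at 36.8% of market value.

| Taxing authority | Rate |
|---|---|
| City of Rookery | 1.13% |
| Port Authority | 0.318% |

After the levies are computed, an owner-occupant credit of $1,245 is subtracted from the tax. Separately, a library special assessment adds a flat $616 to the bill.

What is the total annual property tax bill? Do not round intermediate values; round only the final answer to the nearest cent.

Assessed value = $419,300 × 0.368 = $154,302.4
City of Rookery: $154,302.4 × 0.0113 = $1,743.61712
Port Authority: $154,302.4 × 0.00318 = $490.681632
Levies subtotal = $2,234.298752
After credit = $2,234.298752 − $1,245 = $989.298752
Total = $989.298752 + $616 = $1,605.298752

$1,605.30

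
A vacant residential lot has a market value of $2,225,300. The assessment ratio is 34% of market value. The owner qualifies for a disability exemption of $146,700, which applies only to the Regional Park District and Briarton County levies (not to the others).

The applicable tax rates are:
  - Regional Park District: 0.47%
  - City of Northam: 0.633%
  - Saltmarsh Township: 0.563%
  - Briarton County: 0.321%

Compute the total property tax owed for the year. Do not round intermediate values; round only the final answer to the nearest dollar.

$13,873

Assessed value = $2,225,300 × 0.34 = $756,602
Regional Park District: ($756,602 − $146,700) × 0.0047 = $609,902 × 0.0047 = $2,866.5394
City of Northam: $756,602 × 0.00633 = $4,789.29066
Saltmarsh Township: $756,602 × 0.00563 = $4,259.66926
Briarton County: ($756,602 − $146,700) × 0.00321 = $609,902 × 0.00321 = $1,957.78542
Total = $13,873.28474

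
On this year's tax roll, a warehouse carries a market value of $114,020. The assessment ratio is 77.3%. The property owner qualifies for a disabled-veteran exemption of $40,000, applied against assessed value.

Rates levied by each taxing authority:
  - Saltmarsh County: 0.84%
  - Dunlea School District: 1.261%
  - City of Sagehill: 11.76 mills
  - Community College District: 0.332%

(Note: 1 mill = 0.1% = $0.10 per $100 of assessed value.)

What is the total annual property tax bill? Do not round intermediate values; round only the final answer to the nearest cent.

Assessed value = $114,020 × 0.773 = $88,137.46
Taxable value = $88,137.46 − $40,000 = $48,137.46
Saltmarsh County: $48,137.46 × 0.0084 = $404.354664
Dunlea School District: $48,137.46 × 0.01261 = $607.0133706
City of Sagehill: $48,137.46 × 0.01176 = $566.0965296
Community College District: $48,137.46 × 0.00332 = $159.8163672
Total = $1,737.2809314

$1,737.28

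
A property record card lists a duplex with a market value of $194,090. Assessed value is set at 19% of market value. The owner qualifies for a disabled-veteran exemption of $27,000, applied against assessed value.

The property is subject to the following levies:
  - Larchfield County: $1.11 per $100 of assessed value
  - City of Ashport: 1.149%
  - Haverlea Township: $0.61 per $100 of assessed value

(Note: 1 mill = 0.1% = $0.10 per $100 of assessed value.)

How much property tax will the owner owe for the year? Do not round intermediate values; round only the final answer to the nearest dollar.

$283

Assessed value = $194,090 × 0.19 = $36,877.1
Taxable value = $36,877.1 − $27,000 = $9,877.1
Larchfield County: $9,877.1 × 0.0111 = $109.63581
City of Ashport: $9,877.1 × 0.01149 = $113.487879
Haverlea Township: $9,877.1 × 0.0061 = $60.25031
Total = $283.373999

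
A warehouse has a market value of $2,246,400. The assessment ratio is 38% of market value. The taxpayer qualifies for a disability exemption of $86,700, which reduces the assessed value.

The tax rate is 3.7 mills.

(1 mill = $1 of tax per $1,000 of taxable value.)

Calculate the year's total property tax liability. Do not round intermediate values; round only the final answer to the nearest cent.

Assessed value = $2,246,400 × 0.38 = $853,632
Taxable value = $853,632 − $86,700 = $766,932
Tax = $766,932 × 0.0037 = $2,837.6484

$2,837.65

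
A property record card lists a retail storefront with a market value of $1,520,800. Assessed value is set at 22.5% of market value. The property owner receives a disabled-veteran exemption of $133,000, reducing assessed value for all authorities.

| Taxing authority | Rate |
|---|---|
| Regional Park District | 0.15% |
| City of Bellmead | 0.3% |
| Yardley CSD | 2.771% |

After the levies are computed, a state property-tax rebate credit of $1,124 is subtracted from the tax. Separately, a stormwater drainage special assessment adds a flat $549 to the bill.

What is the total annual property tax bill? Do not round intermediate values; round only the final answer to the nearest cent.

Assessed value = $1,520,800 × 0.225 = $342,180
Taxable value = $342,180 − $133,000 = $209,180
Regional Park District: $209,180 × 0.0015 = $313.77
City of Bellmead: $209,180 × 0.003 = $627.54
Yardley CSD: $209,180 × 0.02771 = $5,796.3778
Levies subtotal = $6,737.6878
After credit = $6,737.6878 − $1,124 = $5,613.6878
Total = $5,613.6878 + $549 = $6,162.6878

$6,162.69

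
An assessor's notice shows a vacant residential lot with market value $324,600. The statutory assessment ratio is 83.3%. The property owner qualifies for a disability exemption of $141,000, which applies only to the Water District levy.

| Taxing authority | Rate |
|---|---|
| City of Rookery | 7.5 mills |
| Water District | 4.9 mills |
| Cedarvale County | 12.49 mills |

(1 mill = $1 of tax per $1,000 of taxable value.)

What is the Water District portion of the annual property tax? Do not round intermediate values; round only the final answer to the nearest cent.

$634.02

Assessed value = $324,600 × 0.833 = $270,391.8
Water District taxable value = $270,391.8 − $141,000 = $129,391.8
Water District levy = $129,391.8 × 0.0049 = $634.01982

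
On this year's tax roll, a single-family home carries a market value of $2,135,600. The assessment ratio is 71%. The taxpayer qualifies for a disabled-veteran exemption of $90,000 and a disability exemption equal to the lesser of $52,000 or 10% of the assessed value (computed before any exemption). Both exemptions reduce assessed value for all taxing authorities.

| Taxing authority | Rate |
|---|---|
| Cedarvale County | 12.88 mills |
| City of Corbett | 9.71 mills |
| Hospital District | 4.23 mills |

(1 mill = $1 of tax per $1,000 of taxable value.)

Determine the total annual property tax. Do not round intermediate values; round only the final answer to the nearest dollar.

Assessed value = $2,135,600 × 0.71 = $1,516,276
Disability exemption = min($52,000, 10% × $1,516,276) = min($52,000, $151,627.6) = $52,000 (dollar cap binds)
Taxable value = $1,516,276 − $90,000 − $52,000 = $1,374,276
Cedarvale County: $1,374,276 × 0.01288 = $17,700.67488
City of Corbett: $1,374,276 × 0.00971 = $13,344.21996
Hospital District: $1,374,276 × 0.00423 = $5,813.18748
Total = $36,858.08232

$36,858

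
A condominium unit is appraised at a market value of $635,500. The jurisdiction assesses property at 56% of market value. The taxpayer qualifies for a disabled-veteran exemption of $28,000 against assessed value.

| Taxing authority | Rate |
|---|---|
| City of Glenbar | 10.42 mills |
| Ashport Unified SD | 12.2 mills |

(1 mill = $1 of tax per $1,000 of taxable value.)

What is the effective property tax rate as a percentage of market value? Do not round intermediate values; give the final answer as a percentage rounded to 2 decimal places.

1.17%

Assessed value = $635,500 × 0.56 = $355,880
Taxable value = $355,880 − $28,000 = $327,880
City of Glenbar: $327,880 × 0.01042 = $3,416.5096
Ashport Unified SD: $327,880 × 0.0122 = $4,000.136
Total tax = $7,416.6456
Effective rate = $7,416.6456 ÷ $635,500 = 1.17% of market value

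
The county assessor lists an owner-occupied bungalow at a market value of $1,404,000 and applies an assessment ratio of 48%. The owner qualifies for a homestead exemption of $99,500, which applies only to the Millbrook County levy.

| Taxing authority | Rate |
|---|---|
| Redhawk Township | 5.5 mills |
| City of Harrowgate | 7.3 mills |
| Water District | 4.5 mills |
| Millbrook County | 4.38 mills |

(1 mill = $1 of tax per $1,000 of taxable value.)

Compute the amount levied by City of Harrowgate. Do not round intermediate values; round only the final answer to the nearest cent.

Assessed value = $1,404,000 × 0.48 = $673,920
City of Harrowgate taxable value = $673,920 (exemption does not apply)
City of Harrowgate levy = $673,920 × 0.0073 = $4,919.616

$4,919.62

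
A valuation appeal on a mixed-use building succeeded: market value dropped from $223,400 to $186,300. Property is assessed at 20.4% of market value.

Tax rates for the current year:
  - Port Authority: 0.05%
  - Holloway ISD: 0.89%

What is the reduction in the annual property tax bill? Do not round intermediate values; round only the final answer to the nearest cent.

$71.14

Old assessed value = $223,400 × 0.204 = $45,573.6
New assessed value = $186,300 × 0.204 = $38,005.2
Combined rate = 0.0005 + 0.0089 = 0.0094
Old tax = $45,573.6 × 0.0094 = $428.39184
New tax = $38,005.2 × 0.0094 = $357.24888
Reduction = $428.39184 − $357.24888 = $71.14296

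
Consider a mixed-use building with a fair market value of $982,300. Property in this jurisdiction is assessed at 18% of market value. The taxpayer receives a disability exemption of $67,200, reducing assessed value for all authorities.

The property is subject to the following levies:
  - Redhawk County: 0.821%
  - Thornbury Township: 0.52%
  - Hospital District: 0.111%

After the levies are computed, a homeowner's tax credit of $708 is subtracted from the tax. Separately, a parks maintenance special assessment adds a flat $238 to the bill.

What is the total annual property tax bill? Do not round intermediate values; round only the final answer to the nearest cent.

$1,121.60

Assessed value = $982,300 × 0.18 = $176,814
Taxable value = $176,814 − $67,200 = $109,614
Redhawk County: $109,614 × 0.00821 = $899.93094
Thornbury Township: $109,614 × 0.0052 = $569.9928
Hospital District: $109,614 × 0.00111 = $121.67154
Levies subtotal = $1,591.59528
After credit = $1,591.59528 − $708 = $883.59528
Total = $883.59528 + $238 = $1,121.59528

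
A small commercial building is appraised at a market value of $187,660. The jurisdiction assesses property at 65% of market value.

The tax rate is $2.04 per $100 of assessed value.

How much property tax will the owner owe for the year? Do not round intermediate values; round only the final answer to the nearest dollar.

Assessed value = $187,660 × 0.65 = $121,979
Tax = $121,979 × 0.0204 = $2,488.3716

$2,488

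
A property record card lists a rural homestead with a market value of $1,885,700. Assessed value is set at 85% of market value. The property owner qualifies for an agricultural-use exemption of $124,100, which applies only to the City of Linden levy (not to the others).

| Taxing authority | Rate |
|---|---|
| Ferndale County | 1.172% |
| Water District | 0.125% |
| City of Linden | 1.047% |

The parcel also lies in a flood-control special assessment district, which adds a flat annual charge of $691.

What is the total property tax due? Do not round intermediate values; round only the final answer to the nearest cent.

Assessed value = $1,885,700 × 0.85 = $1,602,845
Ferndale County: $1,602,845 × 0.01172 = $18,785.3434
Water District: $1,602,845 × 0.00125 = $2,003.55625
City of Linden: ($1,602,845 − $124,100) × 0.01047 = $1,478,745 × 0.01047 = $15,482.46015
Levies subtotal = $36,271.3598
Total = $36,271.3598 + $691 = $36,962.3598

$36,962.36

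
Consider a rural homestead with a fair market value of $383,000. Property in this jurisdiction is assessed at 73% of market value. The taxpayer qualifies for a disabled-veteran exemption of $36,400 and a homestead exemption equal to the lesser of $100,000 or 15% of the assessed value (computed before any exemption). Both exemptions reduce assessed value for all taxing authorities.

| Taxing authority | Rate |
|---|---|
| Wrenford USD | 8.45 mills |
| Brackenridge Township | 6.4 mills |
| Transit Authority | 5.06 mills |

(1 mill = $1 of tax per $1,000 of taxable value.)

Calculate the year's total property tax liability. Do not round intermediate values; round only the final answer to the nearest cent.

$4,006.92

Assessed value = $383,000 × 0.73 = $279,590
Homestead exemption = min($100,000, 15% × $279,590) = min($100,000, $41,938.5) = $41,938.5 (percentage binds)
Taxable value = $279,590 − $36,400 − $41,938.5 = $201,251.5
Wrenford USD: $201,251.5 × 0.00845 = $1,700.575175
Brackenridge Township: $201,251.5 × 0.0064 = $1,288.0096
Transit Authority: $201,251.5 × 0.00506 = $1,018.33259
Total = $4,006.917365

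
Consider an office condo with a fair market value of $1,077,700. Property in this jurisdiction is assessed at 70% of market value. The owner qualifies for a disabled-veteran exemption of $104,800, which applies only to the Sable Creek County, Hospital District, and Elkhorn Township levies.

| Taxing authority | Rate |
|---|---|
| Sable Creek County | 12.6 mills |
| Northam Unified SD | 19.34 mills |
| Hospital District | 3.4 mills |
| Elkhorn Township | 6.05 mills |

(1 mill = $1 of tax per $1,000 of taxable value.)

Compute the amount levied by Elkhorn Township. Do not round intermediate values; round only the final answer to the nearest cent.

Assessed value = $1,077,700 × 0.7 = $754,390
Elkhorn Township taxable value = $754,390 − $104,800 = $649,590
Elkhorn Township levy = $649,590 × 0.00605 = $3,930.0195

$3,930.02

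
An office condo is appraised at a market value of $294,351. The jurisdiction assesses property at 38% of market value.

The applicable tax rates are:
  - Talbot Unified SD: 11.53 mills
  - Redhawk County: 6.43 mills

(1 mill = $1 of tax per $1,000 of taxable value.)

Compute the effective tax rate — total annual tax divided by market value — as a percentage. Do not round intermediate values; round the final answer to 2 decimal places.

0.68%

Assessed value = $294,351 × 0.38 = $111,853.38
Talbot Unified SD: $111,853.38 × 0.01153 = $1,289.6694714
Redhawk County: $111,853.38 × 0.00643 = $719.2172334
Total tax = $2,008.8867048
Effective rate = $2,008.8867048 ÷ $294,351 = 0.68% of market value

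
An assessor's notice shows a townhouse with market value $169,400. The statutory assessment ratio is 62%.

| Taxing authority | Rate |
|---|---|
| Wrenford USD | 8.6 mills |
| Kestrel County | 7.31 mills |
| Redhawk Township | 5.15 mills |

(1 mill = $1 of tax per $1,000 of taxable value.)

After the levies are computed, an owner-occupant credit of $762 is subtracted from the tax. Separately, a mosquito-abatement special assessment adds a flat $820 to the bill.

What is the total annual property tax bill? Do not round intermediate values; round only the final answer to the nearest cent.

$2,269.89

Assessed value = $169,400 × 0.62 = $105,028
Wrenford USD: $105,028 × 0.0086 = $903.2408
Kestrel County: $105,028 × 0.00731 = $767.75468
Redhawk Township: $105,028 × 0.00515 = $540.8942
Levies subtotal = $2,211.88968
After credit = $2,211.88968 − $762 = $1,449.88968
Total = $1,449.88968 + $820 = $2,269.88968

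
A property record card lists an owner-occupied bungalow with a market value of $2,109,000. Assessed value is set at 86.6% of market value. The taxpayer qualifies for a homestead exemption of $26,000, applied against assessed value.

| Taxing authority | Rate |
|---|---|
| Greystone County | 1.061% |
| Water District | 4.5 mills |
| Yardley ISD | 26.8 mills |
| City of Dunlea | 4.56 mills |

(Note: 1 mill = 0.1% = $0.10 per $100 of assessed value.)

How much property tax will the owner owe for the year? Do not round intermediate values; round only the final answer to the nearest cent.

$83,664.31

Assessed value = $2,109,000 × 0.866 = $1,826,394
Taxable value = $1,826,394 − $26,000 = $1,800,394
Greystone County: $1,800,394 × 0.01061 = $19,102.18034
Water District: $1,800,394 × 0.0045 = $8,101.773
Yardley ISD: $1,800,394 × 0.0268 = $48,250.5592
City of Dunlea: $1,800,394 × 0.00456 = $8,209.79664
Total = $83,664.30918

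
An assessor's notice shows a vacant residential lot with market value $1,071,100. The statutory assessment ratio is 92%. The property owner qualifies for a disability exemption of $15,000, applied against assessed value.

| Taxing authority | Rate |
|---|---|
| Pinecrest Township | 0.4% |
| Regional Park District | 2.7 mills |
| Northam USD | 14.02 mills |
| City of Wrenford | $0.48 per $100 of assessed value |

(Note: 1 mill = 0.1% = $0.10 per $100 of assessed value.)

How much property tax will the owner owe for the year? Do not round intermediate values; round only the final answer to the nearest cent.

$24,764.91

Assessed value = $1,071,100 × 0.92 = $985,412
Taxable value = $985,412 − $15,000 = $970,412
Pinecrest Township: $970,412 × 0.004 = $3,881.648
Regional Park District: $970,412 × 0.0027 = $2,620.1124
Northam USD: $970,412 × 0.01402 = $13,605.17624
City of Wrenford: $970,412 × 0.0048 = $4,657.9776
Total = $24,764.91424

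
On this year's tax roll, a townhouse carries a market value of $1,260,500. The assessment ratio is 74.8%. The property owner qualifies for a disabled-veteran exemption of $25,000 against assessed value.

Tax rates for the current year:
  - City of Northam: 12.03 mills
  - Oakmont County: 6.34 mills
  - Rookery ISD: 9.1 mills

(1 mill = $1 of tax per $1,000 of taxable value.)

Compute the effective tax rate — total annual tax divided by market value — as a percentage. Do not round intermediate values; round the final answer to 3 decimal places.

Assessed value = $1,260,500 × 0.748 = $942,854
Taxable value = $942,854 − $25,000 = $917,854
City of Northam: $917,854 × 0.01203 = $11,041.78362
Oakmont County: $917,854 × 0.00634 = $5,819.19436
Rookery ISD: $917,854 × 0.0091 = $8,352.4714
Total tax = $25,213.44938
Effective rate = $25,213.44938 ÷ $1,260,500 = 2.000% of market value

2.000%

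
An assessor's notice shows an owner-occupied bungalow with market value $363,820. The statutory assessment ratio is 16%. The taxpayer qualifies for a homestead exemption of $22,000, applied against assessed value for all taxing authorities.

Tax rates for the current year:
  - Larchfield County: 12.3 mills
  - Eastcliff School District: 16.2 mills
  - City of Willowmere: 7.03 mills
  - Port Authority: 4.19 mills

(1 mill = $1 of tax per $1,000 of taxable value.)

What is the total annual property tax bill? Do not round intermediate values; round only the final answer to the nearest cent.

$1,438.31

Assessed value = $363,820 × 0.16 = $58,211.2
Taxable value = $58,211.2 − $22,000 = $36,211.2
Larchfield County: $36,211.2 × 0.0123 = $445.39776
Eastcliff School District: $36,211.2 × 0.0162 = $586.62144
City of Willowmere: $36,211.2 × 0.00703 = $254.564736
Port Authority: $36,211.2 × 0.00419 = $151.724928
Total = $445.39776 + $586.62144 + $254.564736 + $151.724928 = $1,438.308864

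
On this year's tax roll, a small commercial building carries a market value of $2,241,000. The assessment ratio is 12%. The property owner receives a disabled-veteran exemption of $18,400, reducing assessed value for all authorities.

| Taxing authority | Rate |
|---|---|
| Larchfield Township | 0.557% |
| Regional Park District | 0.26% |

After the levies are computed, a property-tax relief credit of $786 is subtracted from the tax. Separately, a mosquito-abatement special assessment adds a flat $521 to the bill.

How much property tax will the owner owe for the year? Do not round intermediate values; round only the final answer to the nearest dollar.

Assessed value = $2,241,000 × 0.12 = $268,920
Taxable value = $268,920 − $18,400 = $250,520
Larchfield Township: $250,520 × 0.00557 = $1,395.3964
Regional Park District: $250,520 × 0.0026 = $651.352
Levies subtotal = $2,046.7484
After credit = $2,046.7484 − $786 = $1,260.7484
Total = $1,260.7484 + $521 = $1,781.7484

$1,782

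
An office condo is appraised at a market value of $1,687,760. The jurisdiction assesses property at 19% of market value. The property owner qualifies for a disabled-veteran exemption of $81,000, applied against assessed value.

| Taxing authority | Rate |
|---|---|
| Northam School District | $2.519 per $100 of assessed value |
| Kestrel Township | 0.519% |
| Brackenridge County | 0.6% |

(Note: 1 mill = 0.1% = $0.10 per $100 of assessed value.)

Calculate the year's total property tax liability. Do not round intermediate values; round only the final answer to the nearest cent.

$8,719.35

Assessed value = $1,687,760 × 0.19 = $320,674.4
Taxable value = $320,674.4 − $81,000 = $239,674.4
Northam School District: $239,674.4 × 0.02519 = $6,037.398136
Kestrel Township: $239,674.4 × 0.00519 = $1,243.910136
Brackenridge County: $239,674.4 × 0.006 = $1,438.0464
Total = $8,719.354672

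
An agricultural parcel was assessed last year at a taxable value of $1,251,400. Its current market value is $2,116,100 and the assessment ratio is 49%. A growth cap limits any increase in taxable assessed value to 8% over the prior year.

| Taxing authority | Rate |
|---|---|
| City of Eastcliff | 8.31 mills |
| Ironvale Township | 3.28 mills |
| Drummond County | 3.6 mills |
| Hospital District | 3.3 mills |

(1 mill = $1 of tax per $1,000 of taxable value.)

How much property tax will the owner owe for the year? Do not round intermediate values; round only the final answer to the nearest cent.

Uncapped assessed value = $2,116,100 × 0.49 = $1,036,889
Cap limit = $1,251,400 × 1.08 = $1,351,512
Taxable assessed value = min($1,036,889, $1,351,512) = $1,036,889 (cap does not bind)
City of Eastcliff: $1,036,889 × 0.00831 = $8,616.54759
Ironvale Township: $1,036,889 × 0.00328 = $3,400.99592
Drummond County: $1,036,889 × 0.0036 = $3,732.8004
Hospital District: $1,036,889 × 0.0033 = $3,421.7337
Total = $19,172.07761

$19,172.08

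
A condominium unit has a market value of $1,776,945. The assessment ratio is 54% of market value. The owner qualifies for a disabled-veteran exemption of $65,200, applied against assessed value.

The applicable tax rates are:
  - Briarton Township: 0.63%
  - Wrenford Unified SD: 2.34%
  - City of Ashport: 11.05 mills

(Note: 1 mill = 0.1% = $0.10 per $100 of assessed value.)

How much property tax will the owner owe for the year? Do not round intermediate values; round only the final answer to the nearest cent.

$36,444.77

Assessed value = $1,776,945 × 0.54 = $959,550.3
Taxable value = $959,550.3 − $65,200 = $894,350.3
Briarton Township: $894,350.3 × 0.0063 = $5,634.40689
Wrenford Unified SD: $894,350.3 × 0.0234 = $20,927.79702
City of Ashport: $894,350.3 × 0.01105 = $9,882.570815
Total = $36,444.774725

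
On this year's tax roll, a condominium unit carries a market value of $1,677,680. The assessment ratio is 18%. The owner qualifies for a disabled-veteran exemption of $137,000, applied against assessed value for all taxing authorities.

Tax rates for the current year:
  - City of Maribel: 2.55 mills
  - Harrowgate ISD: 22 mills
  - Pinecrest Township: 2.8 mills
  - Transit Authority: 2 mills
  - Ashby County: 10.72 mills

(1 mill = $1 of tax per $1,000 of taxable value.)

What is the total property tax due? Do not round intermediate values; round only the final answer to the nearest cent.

Assessed value = $1,677,680 × 0.18 = $301,982.4
Taxable value = $301,982.4 − $137,000 = $164,982.4
City of Maribel: $164,982.4 × 0.00255 = $420.70512
Harrowgate ISD: $164,982.4 × 0.022 = $3,629.6128
Pinecrest Township: $164,982.4 × 0.0028 = $461.95072
Transit Authority: $164,982.4 × 0.002 = $329.9648
Ashby County: $164,982.4 × 0.01072 = $1,768.611328
Total = $420.70512 + $3,629.6128 + $461.95072 + $329.9648 + $1,768.611328 = $6,610.844768

$6,610.84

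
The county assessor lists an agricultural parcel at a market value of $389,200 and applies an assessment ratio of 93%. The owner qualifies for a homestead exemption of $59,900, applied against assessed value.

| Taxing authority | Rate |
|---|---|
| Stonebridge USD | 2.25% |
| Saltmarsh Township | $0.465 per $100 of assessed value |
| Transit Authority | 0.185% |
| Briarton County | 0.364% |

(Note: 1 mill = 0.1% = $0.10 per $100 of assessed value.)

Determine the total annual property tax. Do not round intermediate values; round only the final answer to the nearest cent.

Assessed value = $389,200 × 0.93 = $361,956
Taxable value = $361,956 − $59,900 = $302,056
Stonebridge USD: $302,056 × 0.0225 = $6,796.26
Saltmarsh Township: $302,056 × 0.00465 = $1,404.5604
Transit Authority: $302,056 × 0.00185 = $558.8036
Briarton County: $302,056 × 0.00364 = $1,099.48384
Total = $9,859.10784

$9,859.11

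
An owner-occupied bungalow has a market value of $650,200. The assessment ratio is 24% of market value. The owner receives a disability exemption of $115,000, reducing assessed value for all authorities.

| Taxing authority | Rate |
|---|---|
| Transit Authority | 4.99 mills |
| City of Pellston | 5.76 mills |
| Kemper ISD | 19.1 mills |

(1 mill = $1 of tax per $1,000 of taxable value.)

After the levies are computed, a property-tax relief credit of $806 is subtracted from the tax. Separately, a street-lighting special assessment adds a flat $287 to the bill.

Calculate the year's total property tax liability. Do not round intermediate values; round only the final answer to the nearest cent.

Assessed value = $650,200 × 0.24 = $156,048
Taxable value = $156,048 − $115,000 = $41,048
Transit Authority: $41,048 × 0.00499 = $204.82952
City of Pellston: $41,048 × 0.00576 = $236.43648
Kemper ISD: $41,048 × 0.0191 = $784.0168
Levies subtotal = $1,225.2828
After credit = $1,225.2828 − $806 = $419.2828
Total = $419.2828 + $287 = $706.2828

$706.28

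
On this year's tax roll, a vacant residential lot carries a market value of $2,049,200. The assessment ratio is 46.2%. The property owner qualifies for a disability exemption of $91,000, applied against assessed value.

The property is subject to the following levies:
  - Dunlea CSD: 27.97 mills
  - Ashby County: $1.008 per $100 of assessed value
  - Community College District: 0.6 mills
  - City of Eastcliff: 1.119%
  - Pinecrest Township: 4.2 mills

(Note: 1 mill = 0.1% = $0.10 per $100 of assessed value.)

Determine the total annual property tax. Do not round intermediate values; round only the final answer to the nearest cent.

Assessed value = $2,049,200 × 0.462 = $946,730.4
Taxable value = $946,730.4 − $91,000 = $855,730.4
Dunlea CSD: $855,730.4 × 0.02797 = $23,934.779288
Ashby County: $855,730.4 × 0.01008 = $8,625.762432
Community College District: $855,730.4 × 0.0006 = $513.43824
City of Eastcliff: $855,730.4 × 0.01119 = $9,575.623176
Pinecrest Township: $855,730.4 × 0.0042 = $3,594.06768
Total = $46,243.670816

$46,243.67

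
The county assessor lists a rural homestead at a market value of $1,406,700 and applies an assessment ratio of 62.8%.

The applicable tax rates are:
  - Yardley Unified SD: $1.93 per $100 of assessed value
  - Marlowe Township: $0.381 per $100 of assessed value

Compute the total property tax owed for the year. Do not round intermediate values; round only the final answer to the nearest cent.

$20,415.55

Assessed value = $1,406,700 × 0.628 = $883,407.6
Yardley Unified SD: $883,407.6 × 0.0193 = $17,049.76668
Marlowe Township: $883,407.6 × 0.00381 = $3,365.782956
Total = $17,049.76668 + $3,365.782956 = $20,415.549636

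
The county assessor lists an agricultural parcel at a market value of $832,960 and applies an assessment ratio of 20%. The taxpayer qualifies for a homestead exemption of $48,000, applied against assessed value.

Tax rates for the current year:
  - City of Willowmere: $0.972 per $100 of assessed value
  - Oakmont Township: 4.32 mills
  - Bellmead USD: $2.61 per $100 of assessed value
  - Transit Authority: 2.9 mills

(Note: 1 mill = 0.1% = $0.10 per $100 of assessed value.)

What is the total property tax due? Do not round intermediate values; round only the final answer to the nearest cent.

Assessed value = $832,960 × 0.2 = $166,592
Taxable value = $166,592 − $48,000 = $118,592
City of Willowmere: $118,592 × 0.00972 = $1,152.71424
Oakmont Township: $118,592 × 0.00432 = $512.31744
Bellmead USD: $118,592 × 0.0261 = $3,095.2512
Transit Authority: $118,592 × 0.0029 = $343.9168
Total = $5,104.19968

$5,104.20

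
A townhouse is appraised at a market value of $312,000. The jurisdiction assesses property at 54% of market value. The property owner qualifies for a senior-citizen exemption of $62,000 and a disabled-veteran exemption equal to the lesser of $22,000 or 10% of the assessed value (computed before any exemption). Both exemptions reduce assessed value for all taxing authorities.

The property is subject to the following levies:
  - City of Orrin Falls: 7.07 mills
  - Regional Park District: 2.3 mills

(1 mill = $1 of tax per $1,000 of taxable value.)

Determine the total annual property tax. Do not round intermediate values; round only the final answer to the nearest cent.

$839.85

Assessed value = $312,000 × 0.54 = $168,480
Disabled-veteran exemption = min($22,000, 10% × $168,480) = min($22,000, $16,848) = $16,848 (percentage binds)
Taxable value = $168,480 − $62,000 − $16,848 = $89,632
City of Orrin Falls: $89,632 × 0.00707 = $633.69824
Regional Park District: $89,632 × 0.0023 = $206.1536
Total = $839.85184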